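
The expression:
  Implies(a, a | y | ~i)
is always true.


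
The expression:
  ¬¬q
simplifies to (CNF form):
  q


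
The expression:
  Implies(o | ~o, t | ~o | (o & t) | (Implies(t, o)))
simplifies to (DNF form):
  True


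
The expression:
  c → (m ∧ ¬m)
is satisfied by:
  {c: False}


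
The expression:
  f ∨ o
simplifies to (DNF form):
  f ∨ o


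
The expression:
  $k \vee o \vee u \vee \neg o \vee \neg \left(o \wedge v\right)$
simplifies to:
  $\text{True}$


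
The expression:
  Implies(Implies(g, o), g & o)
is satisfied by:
  {g: True}


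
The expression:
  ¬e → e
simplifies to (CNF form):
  e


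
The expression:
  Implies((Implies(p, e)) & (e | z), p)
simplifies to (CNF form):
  (p | ~e) & (p | ~z)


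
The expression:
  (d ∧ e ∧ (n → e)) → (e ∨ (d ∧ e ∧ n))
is always true.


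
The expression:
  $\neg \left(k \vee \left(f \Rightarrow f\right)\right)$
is never true.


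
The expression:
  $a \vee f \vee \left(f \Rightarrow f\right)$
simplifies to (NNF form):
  $\text{True}$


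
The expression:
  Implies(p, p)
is always true.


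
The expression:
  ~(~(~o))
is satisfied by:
  {o: False}


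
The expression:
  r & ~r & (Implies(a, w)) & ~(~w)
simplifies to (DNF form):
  False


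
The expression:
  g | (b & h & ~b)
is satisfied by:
  {g: True}


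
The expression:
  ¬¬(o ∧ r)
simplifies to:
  o ∧ r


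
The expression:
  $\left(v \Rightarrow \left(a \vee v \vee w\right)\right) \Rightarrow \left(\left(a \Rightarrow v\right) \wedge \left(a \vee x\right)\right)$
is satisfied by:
  {x: True, v: True, a: False}
  {x: True, v: False, a: False}
  {a: True, x: True, v: True}
  {a: True, v: True, x: False}


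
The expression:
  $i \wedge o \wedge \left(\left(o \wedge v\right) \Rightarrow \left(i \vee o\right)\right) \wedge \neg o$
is never true.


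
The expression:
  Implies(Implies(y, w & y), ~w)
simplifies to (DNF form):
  ~w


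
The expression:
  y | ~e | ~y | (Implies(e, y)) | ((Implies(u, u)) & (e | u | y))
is always true.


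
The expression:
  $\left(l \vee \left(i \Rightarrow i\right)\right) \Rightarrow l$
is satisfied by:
  {l: True}


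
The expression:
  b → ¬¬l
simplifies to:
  l ∨ ¬b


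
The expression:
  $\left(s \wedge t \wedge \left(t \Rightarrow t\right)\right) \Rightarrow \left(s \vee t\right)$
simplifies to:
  $\text{True}$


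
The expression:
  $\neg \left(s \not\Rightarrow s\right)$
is always true.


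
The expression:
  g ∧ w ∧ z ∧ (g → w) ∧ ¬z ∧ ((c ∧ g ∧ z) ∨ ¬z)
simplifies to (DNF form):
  False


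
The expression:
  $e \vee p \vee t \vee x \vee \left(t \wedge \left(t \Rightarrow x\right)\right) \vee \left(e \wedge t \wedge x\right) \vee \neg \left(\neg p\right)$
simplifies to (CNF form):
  $e \vee p \vee t \vee x$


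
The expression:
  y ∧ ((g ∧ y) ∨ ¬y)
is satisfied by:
  {g: True, y: True}


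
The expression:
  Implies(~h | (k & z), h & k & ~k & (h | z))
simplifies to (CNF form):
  h & (~k | ~z)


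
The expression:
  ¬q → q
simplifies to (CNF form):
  q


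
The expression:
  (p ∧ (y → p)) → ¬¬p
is always true.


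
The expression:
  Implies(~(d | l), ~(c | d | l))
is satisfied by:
  {d: True, l: True, c: False}
  {d: True, c: False, l: False}
  {l: True, c: False, d: False}
  {l: False, c: False, d: False}
  {d: True, l: True, c: True}
  {d: True, c: True, l: False}
  {l: True, c: True, d: False}


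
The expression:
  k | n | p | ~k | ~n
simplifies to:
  True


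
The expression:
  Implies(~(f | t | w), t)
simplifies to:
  f | t | w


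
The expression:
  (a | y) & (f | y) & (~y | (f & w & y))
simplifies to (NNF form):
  f & (a | y) & (w | ~y)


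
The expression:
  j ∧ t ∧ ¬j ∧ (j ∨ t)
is never true.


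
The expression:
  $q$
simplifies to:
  $q$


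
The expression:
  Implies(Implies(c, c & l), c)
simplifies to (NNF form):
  c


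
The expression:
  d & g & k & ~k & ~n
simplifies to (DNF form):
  False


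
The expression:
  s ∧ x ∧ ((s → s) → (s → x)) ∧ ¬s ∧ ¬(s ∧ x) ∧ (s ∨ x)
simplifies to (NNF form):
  False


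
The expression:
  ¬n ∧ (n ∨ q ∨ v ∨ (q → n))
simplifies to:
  ¬n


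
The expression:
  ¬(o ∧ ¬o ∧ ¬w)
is always true.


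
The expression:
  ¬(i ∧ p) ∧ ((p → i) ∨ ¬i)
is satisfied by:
  {p: False, i: False}
  {i: True, p: False}
  {p: True, i: False}


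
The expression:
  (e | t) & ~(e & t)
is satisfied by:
  {t: True, e: False}
  {e: True, t: False}


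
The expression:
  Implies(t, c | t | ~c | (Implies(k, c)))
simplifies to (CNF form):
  True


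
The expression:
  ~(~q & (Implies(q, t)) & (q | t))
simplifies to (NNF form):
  q | ~t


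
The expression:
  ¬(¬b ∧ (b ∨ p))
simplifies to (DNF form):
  b ∨ ¬p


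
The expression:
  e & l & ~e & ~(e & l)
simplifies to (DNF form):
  False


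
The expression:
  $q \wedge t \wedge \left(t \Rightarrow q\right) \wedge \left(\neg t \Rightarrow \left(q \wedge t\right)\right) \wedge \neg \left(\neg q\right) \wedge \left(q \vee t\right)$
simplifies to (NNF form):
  $q \wedge t$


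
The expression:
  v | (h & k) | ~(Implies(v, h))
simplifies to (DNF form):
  v | (h & k)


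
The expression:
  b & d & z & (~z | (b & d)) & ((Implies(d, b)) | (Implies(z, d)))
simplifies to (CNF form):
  b & d & z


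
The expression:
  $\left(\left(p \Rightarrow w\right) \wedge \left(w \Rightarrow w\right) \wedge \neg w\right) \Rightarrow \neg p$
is always true.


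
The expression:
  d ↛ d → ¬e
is always true.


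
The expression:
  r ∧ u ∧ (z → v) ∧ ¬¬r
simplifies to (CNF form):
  r ∧ u ∧ (v ∨ ¬z)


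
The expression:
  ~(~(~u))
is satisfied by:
  {u: False}


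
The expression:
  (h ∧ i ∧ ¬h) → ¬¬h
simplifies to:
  True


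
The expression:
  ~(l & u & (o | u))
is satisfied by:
  {l: False, u: False}
  {u: True, l: False}
  {l: True, u: False}


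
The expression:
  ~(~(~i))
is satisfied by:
  {i: False}


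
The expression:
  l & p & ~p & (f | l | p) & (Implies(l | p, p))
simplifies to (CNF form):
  False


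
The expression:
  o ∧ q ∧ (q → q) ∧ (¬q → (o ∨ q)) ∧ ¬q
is never true.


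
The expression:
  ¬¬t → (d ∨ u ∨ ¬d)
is always true.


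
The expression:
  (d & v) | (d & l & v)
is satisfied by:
  {d: True, v: True}


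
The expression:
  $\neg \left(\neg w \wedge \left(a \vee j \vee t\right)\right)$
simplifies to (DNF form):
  $w \vee \left(\neg a \wedge \neg j \wedge \neg t\right)$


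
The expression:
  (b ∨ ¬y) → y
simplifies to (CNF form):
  y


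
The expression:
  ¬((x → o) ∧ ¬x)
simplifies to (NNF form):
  x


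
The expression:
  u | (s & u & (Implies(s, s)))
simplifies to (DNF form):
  u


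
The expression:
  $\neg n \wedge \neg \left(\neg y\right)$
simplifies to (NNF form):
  $y \wedge \neg n$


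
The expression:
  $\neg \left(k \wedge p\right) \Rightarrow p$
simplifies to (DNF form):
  $p$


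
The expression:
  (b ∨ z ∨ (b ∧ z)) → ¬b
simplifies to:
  ¬b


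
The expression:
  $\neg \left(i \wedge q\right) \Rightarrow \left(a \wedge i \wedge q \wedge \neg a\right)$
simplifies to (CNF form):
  $i \wedge q$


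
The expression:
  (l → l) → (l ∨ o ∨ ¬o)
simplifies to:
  True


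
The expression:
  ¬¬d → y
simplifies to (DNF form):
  y ∨ ¬d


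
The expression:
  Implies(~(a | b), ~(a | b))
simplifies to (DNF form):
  True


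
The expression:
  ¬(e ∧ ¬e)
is always true.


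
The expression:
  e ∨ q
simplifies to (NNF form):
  e ∨ q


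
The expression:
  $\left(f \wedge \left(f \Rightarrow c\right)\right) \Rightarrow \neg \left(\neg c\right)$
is always true.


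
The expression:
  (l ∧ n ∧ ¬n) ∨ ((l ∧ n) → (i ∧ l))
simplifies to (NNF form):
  i ∨ ¬l ∨ ¬n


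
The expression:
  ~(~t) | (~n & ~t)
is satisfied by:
  {t: True, n: False}
  {n: False, t: False}
  {n: True, t: True}


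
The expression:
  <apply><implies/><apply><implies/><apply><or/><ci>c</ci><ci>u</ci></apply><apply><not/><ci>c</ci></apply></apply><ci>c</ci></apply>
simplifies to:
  <ci>c</ci>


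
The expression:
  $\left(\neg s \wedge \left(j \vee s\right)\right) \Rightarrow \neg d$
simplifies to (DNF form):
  $s \vee \neg d \vee \neg j$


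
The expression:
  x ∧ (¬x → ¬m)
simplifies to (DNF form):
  x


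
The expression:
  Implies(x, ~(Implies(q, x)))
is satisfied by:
  {x: False}


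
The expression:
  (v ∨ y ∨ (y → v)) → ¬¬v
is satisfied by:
  {v: True}


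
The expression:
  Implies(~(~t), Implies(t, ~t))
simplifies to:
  ~t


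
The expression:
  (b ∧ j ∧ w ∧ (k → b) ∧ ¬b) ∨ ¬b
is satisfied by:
  {b: False}


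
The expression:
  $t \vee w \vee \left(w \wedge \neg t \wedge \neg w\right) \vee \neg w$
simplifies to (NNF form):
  $\text{True}$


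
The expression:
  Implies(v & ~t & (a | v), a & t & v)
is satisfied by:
  {t: True, v: False}
  {v: False, t: False}
  {v: True, t: True}


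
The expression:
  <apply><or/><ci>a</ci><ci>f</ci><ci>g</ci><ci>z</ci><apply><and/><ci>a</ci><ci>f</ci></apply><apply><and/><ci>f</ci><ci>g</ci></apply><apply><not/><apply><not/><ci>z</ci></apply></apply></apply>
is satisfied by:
  {a: True, z: True, g: True, f: True}
  {a: True, z: True, g: True, f: False}
  {a: True, z: True, f: True, g: False}
  {a: True, z: True, f: False, g: False}
  {a: True, g: True, f: True, z: False}
  {a: True, g: True, f: False, z: False}
  {a: True, g: False, f: True, z: False}
  {a: True, g: False, f: False, z: False}
  {z: True, g: True, f: True, a: False}
  {z: True, g: True, f: False, a: False}
  {z: True, f: True, g: False, a: False}
  {z: True, f: False, g: False, a: False}
  {g: True, f: True, z: False, a: False}
  {g: True, z: False, f: False, a: False}
  {f: True, z: False, g: False, a: False}


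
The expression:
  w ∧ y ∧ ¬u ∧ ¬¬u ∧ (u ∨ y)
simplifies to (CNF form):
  False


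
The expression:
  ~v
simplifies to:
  ~v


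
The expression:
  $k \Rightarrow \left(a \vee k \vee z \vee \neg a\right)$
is always true.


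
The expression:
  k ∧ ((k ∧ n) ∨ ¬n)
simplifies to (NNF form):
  k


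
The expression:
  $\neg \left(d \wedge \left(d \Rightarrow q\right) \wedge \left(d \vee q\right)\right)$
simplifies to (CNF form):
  $\neg d \vee \neg q$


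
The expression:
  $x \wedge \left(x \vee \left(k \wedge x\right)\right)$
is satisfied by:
  {x: True}


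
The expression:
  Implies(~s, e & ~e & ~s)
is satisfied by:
  {s: True}


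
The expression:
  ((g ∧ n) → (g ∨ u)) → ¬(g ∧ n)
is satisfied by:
  {g: False, n: False}
  {n: True, g: False}
  {g: True, n: False}


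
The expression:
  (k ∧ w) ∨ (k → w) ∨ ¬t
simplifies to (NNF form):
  w ∨ ¬k ∨ ¬t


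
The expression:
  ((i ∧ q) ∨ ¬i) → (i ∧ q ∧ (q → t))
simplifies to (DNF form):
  (i ∧ t) ∨ (i ∧ ¬q)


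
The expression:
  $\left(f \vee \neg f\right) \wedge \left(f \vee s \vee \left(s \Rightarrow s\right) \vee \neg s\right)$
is always true.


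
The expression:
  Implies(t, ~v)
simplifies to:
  ~t | ~v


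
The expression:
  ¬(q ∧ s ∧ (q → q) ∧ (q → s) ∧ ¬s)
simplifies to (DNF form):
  True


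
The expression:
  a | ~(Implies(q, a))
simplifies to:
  a | q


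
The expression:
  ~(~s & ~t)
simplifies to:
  s | t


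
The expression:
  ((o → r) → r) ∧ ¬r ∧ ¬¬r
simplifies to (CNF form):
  False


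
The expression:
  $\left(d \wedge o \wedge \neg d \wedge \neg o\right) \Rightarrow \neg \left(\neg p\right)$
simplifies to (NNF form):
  $\text{True}$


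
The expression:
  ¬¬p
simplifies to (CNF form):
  p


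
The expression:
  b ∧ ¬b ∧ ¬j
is never true.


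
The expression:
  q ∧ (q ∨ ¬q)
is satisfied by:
  {q: True}


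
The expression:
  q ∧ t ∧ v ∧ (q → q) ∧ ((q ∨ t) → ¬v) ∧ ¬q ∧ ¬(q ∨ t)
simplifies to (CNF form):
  False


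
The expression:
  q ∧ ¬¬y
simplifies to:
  q ∧ y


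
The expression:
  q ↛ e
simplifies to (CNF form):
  q ∧ ¬e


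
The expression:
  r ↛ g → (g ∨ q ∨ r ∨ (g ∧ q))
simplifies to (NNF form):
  True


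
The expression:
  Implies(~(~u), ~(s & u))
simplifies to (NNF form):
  ~s | ~u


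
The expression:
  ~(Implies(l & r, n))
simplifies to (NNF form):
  l & r & ~n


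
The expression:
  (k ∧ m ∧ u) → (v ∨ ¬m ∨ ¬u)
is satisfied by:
  {v: True, u: False, k: False, m: False}
  {v: False, u: False, k: False, m: False}
  {m: True, v: True, u: False, k: False}
  {m: True, v: False, u: False, k: False}
  {v: True, k: True, m: False, u: False}
  {k: True, m: False, u: False, v: False}
  {m: True, k: True, v: True, u: False}
  {m: True, k: True, v: False, u: False}
  {v: True, u: True, m: False, k: False}
  {u: True, m: False, k: False, v: False}
  {v: True, m: True, u: True, k: False}
  {m: True, u: True, v: False, k: False}
  {v: True, k: True, u: True, m: False}
  {k: True, u: True, m: False, v: False}
  {m: True, k: True, u: True, v: True}


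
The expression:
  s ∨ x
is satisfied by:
  {x: True, s: True}
  {x: True, s: False}
  {s: True, x: False}


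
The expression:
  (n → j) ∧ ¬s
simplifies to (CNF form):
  ¬s ∧ (j ∨ ¬n)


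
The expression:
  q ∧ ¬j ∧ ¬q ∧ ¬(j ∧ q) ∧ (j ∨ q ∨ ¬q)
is never true.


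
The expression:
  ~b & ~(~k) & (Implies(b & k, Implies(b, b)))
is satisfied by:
  {k: True, b: False}


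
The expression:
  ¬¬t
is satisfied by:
  {t: True}


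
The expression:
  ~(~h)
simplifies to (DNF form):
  h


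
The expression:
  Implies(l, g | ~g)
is always true.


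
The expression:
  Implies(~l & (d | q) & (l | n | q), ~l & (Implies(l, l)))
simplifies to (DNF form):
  True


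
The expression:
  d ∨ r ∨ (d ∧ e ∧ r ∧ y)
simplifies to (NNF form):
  d ∨ r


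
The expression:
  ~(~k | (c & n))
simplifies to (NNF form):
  k & (~c | ~n)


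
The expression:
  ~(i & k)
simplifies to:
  ~i | ~k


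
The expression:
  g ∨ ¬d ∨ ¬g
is always true.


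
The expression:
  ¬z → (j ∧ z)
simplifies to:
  z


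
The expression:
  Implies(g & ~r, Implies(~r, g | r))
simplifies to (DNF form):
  True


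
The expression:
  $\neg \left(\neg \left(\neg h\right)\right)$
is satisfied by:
  {h: False}


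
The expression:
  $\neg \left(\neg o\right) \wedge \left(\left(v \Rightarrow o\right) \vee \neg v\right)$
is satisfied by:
  {o: True}


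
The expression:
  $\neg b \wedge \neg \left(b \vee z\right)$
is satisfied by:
  {z: False, b: False}


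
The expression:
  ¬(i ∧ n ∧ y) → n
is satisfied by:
  {n: True}


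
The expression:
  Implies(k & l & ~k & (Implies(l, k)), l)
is always true.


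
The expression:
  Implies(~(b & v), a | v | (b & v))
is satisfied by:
  {a: True, v: True}
  {a: True, v: False}
  {v: True, a: False}


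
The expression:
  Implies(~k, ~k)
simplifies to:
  True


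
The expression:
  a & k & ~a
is never true.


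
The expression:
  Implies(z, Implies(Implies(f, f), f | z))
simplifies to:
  True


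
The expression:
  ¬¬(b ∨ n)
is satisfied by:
  {n: True, b: True}
  {n: True, b: False}
  {b: True, n: False}


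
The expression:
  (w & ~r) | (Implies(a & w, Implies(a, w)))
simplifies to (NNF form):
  True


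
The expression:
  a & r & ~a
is never true.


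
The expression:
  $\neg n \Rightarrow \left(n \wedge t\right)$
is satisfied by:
  {n: True}


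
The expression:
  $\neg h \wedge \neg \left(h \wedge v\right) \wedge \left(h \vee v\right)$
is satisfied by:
  {v: True, h: False}


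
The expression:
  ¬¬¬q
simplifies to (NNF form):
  ¬q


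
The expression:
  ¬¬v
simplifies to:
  v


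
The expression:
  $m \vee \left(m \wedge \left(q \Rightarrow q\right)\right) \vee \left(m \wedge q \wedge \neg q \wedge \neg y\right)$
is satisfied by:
  {m: True}


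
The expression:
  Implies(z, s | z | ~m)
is always true.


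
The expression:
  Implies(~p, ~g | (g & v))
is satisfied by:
  {v: True, p: True, g: False}
  {v: True, g: False, p: False}
  {p: True, g: False, v: False}
  {p: False, g: False, v: False}
  {v: True, p: True, g: True}
  {v: True, g: True, p: False}
  {p: True, g: True, v: False}


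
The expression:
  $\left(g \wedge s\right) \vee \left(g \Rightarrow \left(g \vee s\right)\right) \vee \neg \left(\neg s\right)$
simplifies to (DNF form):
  $\text{True}$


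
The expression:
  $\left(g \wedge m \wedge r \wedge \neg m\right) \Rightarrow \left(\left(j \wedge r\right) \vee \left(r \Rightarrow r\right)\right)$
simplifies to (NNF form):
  $\text{True}$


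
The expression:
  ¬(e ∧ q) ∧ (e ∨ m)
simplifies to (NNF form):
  (e ∧ ¬q) ∨ (m ∧ ¬e)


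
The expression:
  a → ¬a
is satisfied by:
  {a: False}


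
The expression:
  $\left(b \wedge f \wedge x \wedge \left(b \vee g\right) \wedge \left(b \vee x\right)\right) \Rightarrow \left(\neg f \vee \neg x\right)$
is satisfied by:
  {x: False, b: False, f: False}
  {f: True, x: False, b: False}
  {b: True, x: False, f: False}
  {f: True, b: True, x: False}
  {x: True, f: False, b: False}
  {f: True, x: True, b: False}
  {b: True, x: True, f: False}


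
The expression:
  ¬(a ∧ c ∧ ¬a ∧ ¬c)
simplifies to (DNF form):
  True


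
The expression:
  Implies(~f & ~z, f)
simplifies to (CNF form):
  f | z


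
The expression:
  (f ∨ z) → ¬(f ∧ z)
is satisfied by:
  {z: False, f: False}
  {f: True, z: False}
  {z: True, f: False}


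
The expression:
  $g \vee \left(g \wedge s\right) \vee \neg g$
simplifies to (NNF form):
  $\text{True}$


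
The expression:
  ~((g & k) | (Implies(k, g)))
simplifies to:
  k & ~g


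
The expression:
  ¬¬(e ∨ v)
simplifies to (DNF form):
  e ∨ v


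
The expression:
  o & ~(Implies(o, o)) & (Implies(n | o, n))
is never true.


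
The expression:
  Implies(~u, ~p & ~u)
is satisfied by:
  {u: True, p: False}
  {p: False, u: False}
  {p: True, u: True}


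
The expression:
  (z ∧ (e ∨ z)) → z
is always true.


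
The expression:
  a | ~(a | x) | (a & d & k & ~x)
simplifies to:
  a | ~x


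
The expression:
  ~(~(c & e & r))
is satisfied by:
  {r: True, c: True, e: True}


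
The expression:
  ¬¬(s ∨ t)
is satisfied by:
  {t: True, s: True}
  {t: True, s: False}
  {s: True, t: False}


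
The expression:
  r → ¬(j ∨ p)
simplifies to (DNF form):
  (¬j ∧ ¬p) ∨ ¬r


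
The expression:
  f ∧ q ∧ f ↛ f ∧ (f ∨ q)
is never true.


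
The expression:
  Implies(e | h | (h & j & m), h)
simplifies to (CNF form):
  h | ~e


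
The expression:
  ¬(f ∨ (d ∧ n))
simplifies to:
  ¬f ∧ (¬d ∨ ¬n)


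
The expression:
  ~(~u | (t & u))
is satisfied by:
  {u: True, t: False}


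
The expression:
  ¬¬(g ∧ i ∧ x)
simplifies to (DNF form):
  g ∧ i ∧ x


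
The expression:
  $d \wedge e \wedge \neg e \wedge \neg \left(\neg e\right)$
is never true.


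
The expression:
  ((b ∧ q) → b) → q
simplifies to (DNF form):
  q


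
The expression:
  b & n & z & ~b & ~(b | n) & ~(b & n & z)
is never true.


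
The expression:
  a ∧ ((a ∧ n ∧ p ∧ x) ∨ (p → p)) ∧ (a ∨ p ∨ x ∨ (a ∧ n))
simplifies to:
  a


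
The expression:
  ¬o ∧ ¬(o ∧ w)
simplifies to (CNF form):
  ¬o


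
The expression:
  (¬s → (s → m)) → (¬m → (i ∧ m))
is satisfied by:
  {m: True}


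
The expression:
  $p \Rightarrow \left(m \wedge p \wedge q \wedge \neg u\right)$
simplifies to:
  $\left(m \wedge q \wedge \neg u\right) \vee \neg p$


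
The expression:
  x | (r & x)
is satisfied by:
  {x: True}


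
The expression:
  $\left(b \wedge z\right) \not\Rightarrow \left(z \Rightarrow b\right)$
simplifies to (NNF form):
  $\text{False}$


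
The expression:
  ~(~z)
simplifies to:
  z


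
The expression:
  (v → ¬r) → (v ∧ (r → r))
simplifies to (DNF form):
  v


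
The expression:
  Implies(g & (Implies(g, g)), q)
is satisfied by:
  {q: True, g: False}
  {g: False, q: False}
  {g: True, q: True}


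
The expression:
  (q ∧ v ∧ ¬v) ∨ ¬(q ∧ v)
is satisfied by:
  {v: False, q: False}
  {q: True, v: False}
  {v: True, q: False}


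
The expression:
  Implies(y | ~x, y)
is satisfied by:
  {y: True, x: True}
  {y: True, x: False}
  {x: True, y: False}


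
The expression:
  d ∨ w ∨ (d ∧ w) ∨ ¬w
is always true.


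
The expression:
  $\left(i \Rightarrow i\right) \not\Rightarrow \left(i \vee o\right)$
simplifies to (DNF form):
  $\neg i \wedge \neg o$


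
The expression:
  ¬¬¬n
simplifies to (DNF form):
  ¬n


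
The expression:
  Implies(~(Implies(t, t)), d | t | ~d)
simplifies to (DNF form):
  True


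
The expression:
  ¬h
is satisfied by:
  {h: False}


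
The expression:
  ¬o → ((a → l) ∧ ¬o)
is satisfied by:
  {o: True, l: True, a: False}
  {o: True, l: False, a: False}
  {l: True, o: False, a: False}
  {o: False, l: False, a: False}
  {a: True, o: True, l: True}
  {a: True, o: True, l: False}
  {a: True, l: True, o: False}


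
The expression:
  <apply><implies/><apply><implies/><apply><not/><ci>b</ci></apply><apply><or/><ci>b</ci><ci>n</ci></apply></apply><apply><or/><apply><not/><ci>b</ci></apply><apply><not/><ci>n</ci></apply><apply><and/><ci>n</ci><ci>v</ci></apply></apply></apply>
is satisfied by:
  {v: True, n: False, b: False}
  {v: False, n: False, b: False}
  {b: True, v: True, n: False}
  {b: True, v: False, n: False}
  {n: True, v: True, b: False}
  {n: True, v: False, b: False}
  {n: True, b: True, v: True}


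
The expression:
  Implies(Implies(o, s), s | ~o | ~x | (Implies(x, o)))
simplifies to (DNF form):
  True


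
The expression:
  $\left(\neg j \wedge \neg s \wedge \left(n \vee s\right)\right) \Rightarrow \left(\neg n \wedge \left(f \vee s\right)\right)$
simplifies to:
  $j \vee s \vee \neg n$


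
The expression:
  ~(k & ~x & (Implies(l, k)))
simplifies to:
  x | ~k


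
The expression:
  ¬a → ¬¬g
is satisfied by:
  {a: True, g: True}
  {a: True, g: False}
  {g: True, a: False}


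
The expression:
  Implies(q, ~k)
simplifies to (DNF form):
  ~k | ~q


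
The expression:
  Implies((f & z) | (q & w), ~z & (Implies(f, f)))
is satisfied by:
  {w: False, q: False, z: False, f: False}
  {q: True, f: False, w: False, z: False}
  {w: True, f: False, q: False, z: False}
  {q: True, w: True, f: False, z: False}
  {f: True, w: False, q: False, z: False}
  {f: True, q: True, w: False, z: False}
  {f: True, w: True, q: False, z: False}
  {f: True, q: True, w: True, z: False}
  {z: True, f: False, w: False, q: False}
  {z: True, q: True, f: False, w: False}
  {z: True, w: True, f: False, q: False}


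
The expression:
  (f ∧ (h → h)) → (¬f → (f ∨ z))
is always true.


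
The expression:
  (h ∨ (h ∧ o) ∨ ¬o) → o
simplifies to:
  o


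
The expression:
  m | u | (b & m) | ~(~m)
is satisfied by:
  {m: True, u: True}
  {m: True, u: False}
  {u: True, m: False}


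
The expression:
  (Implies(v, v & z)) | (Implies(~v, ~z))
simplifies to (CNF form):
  True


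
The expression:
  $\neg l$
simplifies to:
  $\neg l$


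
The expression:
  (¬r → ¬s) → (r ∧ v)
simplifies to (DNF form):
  (r ∧ v) ∨ (s ∧ ¬r)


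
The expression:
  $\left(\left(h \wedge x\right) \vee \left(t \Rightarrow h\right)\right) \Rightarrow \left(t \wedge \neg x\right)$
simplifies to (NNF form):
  $t \wedge \left(\neg h \vee \neg x\right)$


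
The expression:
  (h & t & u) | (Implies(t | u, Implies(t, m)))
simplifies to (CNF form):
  (h | m | ~t) & (m | u | ~t)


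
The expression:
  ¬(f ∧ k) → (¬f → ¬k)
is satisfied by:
  {f: True, k: False}
  {k: False, f: False}
  {k: True, f: True}


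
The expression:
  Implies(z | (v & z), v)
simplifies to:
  v | ~z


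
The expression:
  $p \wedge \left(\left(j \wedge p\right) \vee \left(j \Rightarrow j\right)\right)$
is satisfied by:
  {p: True}


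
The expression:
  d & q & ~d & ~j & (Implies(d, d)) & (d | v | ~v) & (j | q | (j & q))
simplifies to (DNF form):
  False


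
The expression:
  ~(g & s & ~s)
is always true.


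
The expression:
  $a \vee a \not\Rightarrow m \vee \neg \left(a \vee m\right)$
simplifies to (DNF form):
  $a \vee \neg m$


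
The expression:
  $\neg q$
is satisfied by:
  {q: False}


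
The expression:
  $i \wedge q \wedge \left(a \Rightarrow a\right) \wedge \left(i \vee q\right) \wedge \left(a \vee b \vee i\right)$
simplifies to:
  $i \wedge q$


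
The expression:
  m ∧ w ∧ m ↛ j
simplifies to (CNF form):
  m ∧ w ∧ ¬j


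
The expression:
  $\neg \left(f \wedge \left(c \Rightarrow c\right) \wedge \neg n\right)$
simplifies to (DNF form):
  $n \vee \neg f$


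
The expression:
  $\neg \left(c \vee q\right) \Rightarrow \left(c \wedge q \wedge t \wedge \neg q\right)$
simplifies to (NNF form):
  $c \vee q$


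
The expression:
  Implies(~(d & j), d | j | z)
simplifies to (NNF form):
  d | j | z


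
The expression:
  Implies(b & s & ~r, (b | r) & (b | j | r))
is always true.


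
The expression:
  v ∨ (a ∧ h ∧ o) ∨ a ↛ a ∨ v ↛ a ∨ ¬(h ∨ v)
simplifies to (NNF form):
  v ∨ (a ∧ o) ∨ ¬h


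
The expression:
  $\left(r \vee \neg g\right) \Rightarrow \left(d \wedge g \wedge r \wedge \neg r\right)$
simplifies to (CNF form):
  $g \wedge \neg r$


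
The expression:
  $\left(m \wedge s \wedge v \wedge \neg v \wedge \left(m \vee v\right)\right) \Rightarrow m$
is always true.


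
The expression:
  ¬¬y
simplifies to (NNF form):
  y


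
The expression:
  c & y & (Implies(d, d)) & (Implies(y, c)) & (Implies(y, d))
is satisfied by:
  {c: True, d: True, y: True}


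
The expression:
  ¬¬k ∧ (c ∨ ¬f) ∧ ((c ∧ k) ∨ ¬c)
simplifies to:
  k ∧ (c ∨ ¬f)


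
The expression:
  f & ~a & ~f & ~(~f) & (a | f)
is never true.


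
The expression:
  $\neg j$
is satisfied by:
  {j: False}


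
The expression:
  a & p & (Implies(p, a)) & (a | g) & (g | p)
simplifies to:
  a & p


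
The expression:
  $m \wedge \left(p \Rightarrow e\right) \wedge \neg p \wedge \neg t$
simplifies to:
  $m \wedge \neg p \wedge \neg t$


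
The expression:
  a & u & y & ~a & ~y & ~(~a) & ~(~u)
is never true.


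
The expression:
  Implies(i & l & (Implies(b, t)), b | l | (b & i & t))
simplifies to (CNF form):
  True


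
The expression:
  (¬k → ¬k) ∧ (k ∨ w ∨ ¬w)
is always true.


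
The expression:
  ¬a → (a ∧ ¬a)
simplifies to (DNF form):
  a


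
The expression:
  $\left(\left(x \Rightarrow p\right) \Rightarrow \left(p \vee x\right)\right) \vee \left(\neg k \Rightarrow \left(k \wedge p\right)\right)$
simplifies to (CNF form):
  $k \vee p \vee x$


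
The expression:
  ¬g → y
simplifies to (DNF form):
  g ∨ y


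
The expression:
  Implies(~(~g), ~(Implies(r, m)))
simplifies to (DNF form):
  ~g | (r & ~m)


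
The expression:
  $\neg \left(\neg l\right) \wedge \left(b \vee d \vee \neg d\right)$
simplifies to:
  $l$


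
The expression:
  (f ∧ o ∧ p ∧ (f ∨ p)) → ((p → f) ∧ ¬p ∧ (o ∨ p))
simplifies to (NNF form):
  ¬f ∨ ¬o ∨ ¬p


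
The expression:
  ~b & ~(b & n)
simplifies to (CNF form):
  ~b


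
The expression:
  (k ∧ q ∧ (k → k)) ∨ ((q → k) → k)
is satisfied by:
  {k: True, q: True}
  {k: True, q: False}
  {q: True, k: False}


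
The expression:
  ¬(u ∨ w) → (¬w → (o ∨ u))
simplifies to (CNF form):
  o ∨ u ∨ w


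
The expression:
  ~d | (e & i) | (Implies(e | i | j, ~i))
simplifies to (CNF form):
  e | ~d | ~i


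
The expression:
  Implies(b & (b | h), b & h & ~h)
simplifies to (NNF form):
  ~b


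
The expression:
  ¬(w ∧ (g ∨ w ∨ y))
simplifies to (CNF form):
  ¬w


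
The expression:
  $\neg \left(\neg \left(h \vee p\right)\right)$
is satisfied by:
  {p: True, h: True}
  {p: True, h: False}
  {h: True, p: False}


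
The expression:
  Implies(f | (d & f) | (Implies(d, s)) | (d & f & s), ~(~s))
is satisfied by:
  {d: True, s: True, f: False}
  {s: True, f: False, d: False}
  {d: True, s: True, f: True}
  {s: True, f: True, d: False}
  {d: True, f: False, s: False}


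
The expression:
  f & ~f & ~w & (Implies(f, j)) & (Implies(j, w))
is never true.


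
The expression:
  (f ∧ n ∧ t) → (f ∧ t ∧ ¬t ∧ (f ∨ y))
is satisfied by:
  {t: False, n: False, f: False}
  {f: True, t: False, n: False}
  {n: True, t: False, f: False}
  {f: True, n: True, t: False}
  {t: True, f: False, n: False}
  {f: True, t: True, n: False}
  {n: True, t: True, f: False}


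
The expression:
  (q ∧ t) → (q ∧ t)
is always true.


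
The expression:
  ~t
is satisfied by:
  {t: False}


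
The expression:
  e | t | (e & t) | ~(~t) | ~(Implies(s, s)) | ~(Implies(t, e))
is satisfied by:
  {t: True, e: True}
  {t: True, e: False}
  {e: True, t: False}


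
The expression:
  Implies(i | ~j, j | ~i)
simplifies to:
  j | ~i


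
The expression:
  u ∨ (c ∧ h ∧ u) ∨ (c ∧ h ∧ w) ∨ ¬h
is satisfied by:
  {u: True, w: True, c: True, h: False}
  {u: True, w: True, c: False, h: False}
  {u: True, c: True, h: False, w: False}
  {u: True, c: False, h: False, w: False}
  {w: True, c: True, h: False, u: False}
  {w: True, c: False, h: False, u: False}
  {c: True, w: False, h: False, u: False}
  {c: False, w: False, h: False, u: False}
  {u: True, w: True, h: True, c: True}
  {u: True, w: True, h: True, c: False}
  {u: True, h: True, c: True, w: False}
  {u: True, h: True, c: False, w: False}
  {w: True, h: True, c: True, u: False}


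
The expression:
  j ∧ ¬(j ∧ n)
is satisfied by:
  {j: True, n: False}


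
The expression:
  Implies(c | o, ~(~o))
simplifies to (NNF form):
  o | ~c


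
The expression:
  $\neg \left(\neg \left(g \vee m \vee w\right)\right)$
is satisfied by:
  {m: True, w: True, g: True}
  {m: True, w: True, g: False}
  {m: True, g: True, w: False}
  {m: True, g: False, w: False}
  {w: True, g: True, m: False}
  {w: True, g: False, m: False}
  {g: True, w: False, m: False}


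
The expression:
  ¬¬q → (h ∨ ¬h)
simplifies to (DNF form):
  True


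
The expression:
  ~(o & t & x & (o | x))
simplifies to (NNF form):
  ~o | ~t | ~x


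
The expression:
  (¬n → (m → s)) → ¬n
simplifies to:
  ¬n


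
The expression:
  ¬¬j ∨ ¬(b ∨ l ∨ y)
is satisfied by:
  {j: True, b: False, y: False, l: False}
  {j: True, l: True, b: False, y: False}
  {j: True, y: True, b: False, l: False}
  {j: True, l: True, y: True, b: False}
  {j: True, b: True, y: False, l: False}
  {j: True, l: True, b: True, y: False}
  {j: True, y: True, b: True, l: False}
  {j: True, l: True, y: True, b: True}
  {l: False, b: False, y: False, j: False}


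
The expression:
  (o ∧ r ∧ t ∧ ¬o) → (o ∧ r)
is always true.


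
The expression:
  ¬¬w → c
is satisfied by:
  {c: True, w: False}
  {w: False, c: False}
  {w: True, c: True}


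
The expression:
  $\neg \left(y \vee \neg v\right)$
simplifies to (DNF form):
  $v \wedge \neg y$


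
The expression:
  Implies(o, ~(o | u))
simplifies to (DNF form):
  ~o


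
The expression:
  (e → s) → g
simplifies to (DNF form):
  g ∨ (e ∧ ¬s)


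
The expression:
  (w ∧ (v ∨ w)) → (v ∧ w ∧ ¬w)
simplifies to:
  ¬w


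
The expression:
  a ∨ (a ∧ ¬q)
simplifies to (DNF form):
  a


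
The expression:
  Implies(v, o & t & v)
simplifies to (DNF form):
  ~v | (o & t)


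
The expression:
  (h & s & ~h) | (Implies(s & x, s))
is always true.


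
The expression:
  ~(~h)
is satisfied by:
  {h: True}


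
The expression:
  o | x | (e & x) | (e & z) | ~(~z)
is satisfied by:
  {x: True, o: True, z: True}
  {x: True, o: True, z: False}
  {x: True, z: True, o: False}
  {x: True, z: False, o: False}
  {o: True, z: True, x: False}
  {o: True, z: False, x: False}
  {z: True, o: False, x: False}


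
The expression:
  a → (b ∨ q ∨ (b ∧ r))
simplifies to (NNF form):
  b ∨ q ∨ ¬a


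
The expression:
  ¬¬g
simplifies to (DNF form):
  g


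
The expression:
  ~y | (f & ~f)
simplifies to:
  ~y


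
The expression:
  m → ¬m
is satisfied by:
  {m: False}


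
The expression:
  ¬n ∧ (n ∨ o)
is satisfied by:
  {o: True, n: False}


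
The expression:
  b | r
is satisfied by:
  {r: True, b: True}
  {r: True, b: False}
  {b: True, r: False}


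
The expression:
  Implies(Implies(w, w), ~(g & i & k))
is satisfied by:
  {g: False, k: False, i: False}
  {i: True, g: False, k: False}
  {k: True, g: False, i: False}
  {i: True, k: True, g: False}
  {g: True, i: False, k: False}
  {i: True, g: True, k: False}
  {k: True, g: True, i: False}


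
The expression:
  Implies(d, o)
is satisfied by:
  {o: True, d: False}
  {d: False, o: False}
  {d: True, o: True}


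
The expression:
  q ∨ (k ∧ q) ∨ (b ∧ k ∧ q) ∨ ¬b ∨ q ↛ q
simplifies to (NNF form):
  q ∨ ¬b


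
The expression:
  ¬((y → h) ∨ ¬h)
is never true.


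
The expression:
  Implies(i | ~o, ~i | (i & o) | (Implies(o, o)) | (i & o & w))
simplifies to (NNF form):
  True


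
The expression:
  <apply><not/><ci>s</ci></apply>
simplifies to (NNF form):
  <apply><not/><ci>s</ci></apply>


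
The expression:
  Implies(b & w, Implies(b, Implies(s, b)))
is always true.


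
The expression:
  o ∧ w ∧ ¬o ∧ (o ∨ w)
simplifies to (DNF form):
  False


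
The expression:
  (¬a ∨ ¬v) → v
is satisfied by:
  {v: True}


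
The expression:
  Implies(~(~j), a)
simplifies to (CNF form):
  a | ~j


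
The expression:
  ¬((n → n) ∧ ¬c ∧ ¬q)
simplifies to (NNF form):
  c ∨ q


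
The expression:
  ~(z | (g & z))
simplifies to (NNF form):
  ~z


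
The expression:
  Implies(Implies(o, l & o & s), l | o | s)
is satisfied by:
  {o: True, l: True, s: True}
  {o: True, l: True, s: False}
  {o: True, s: True, l: False}
  {o: True, s: False, l: False}
  {l: True, s: True, o: False}
  {l: True, s: False, o: False}
  {s: True, l: False, o: False}


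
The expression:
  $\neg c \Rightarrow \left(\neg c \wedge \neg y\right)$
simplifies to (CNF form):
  $c \vee \neg y$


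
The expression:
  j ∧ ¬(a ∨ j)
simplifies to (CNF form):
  False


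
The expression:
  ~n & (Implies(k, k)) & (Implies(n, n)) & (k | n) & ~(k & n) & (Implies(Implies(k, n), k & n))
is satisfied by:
  {k: True, n: False}


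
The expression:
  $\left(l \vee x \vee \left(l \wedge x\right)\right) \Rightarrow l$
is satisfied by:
  {l: True, x: False}
  {x: False, l: False}
  {x: True, l: True}


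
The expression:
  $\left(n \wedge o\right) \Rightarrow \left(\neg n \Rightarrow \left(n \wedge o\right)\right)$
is always true.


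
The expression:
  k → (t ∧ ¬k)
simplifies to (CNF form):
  ¬k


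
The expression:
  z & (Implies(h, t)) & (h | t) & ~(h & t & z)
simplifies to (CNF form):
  t & z & ~h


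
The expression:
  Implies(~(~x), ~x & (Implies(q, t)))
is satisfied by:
  {x: False}


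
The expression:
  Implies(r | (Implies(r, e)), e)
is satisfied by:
  {e: True}


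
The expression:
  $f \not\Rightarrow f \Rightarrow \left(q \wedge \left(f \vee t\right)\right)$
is always true.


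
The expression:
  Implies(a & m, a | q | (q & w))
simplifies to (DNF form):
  True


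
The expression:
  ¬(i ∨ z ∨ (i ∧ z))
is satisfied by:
  {i: False, z: False}


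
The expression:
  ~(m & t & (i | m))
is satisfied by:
  {m: False, t: False}
  {t: True, m: False}
  {m: True, t: False}


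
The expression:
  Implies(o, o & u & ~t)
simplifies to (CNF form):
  (u | ~o) & (~o | ~t)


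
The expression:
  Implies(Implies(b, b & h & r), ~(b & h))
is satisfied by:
  {h: False, b: False, r: False}
  {r: True, h: False, b: False}
  {b: True, h: False, r: False}
  {r: True, b: True, h: False}
  {h: True, r: False, b: False}
  {r: True, h: True, b: False}
  {b: True, h: True, r: False}


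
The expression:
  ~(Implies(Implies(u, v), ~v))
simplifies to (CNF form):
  v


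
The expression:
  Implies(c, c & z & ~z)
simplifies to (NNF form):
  ~c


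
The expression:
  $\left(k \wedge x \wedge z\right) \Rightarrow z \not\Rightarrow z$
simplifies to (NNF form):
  $\neg k \vee \neg x \vee \neg z$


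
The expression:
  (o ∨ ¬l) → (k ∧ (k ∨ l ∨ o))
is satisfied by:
  {k: True, l: True, o: False}
  {k: True, o: False, l: False}
  {k: True, l: True, o: True}
  {k: True, o: True, l: False}
  {l: True, o: False, k: False}


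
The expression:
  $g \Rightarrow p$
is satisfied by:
  {p: True, g: False}
  {g: False, p: False}
  {g: True, p: True}


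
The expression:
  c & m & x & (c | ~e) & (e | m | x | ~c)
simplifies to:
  c & m & x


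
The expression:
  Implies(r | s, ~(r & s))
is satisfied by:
  {s: False, r: False}
  {r: True, s: False}
  {s: True, r: False}


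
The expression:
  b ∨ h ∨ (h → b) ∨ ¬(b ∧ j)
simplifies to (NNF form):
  True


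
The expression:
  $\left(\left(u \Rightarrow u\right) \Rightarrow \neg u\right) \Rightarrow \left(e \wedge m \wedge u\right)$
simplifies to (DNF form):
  $u$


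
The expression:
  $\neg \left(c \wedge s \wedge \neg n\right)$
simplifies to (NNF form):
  $n \vee \neg c \vee \neg s$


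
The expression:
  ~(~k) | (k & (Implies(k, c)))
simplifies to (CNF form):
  k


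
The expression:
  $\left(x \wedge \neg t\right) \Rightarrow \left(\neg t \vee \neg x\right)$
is always true.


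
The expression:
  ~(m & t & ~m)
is always true.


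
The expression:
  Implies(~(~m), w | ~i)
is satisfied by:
  {w: True, m: False, i: False}
  {m: False, i: False, w: False}
  {w: True, i: True, m: False}
  {i: True, m: False, w: False}
  {w: True, m: True, i: False}
  {m: True, w: False, i: False}
  {w: True, i: True, m: True}
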